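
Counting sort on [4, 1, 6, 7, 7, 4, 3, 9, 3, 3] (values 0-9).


Input: [4, 1, 6, 7, 7, 4, 3, 9, 3, 3]
Counts: [0, 1, 0, 3, 2, 0, 1, 2, 0, 1]

Sorted: [1, 3, 3, 3, 4, 4, 6, 7, 7, 9]


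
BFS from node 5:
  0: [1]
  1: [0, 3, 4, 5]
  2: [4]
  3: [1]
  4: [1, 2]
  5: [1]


Visit 5, enqueue [1]
Visit 1, enqueue [0, 3, 4]
Visit 0, enqueue []
Visit 3, enqueue []
Visit 4, enqueue [2]
Visit 2, enqueue []

BFS order: [5, 1, 0, 3, 4, 2]


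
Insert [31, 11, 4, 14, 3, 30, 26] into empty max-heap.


Insert 31: [31]
Insert 11: [31, 11]
Insert 4: [31, 11, 4]
Insert 14: [31, 14, 4, 11]
Insert 3: [31, 14, 4, 11, 3]
Insert 30: [31, 14, 30, 11, 3, 4]
Insert 26: [31, 14, 30, 11, 3, 4, 26]

Final heap: [31, 14, 30, 11, 3, 4, 26]


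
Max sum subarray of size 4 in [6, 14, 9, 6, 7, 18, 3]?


[0:4]: 35
[1:5]: 36
[2:6]: 40
[3:7]: 34

Max: 40 at [2:6]


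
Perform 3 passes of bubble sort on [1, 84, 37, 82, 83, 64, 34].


Initial: [1, 84, 37, 82, 83, 64, 34]
Pass 1: [1, 37, 82, 83, 64, 34, 84] (5 swaps)
Pass 2: [1, 37, 82, 64, 34, 83, 84] (2 swaps)
Pass 3: [1, 37, 64, 34, 82, 83, 84] (2 swaps)

After 3 passes: [1, 37, 64, 34, 82, 83, 84]


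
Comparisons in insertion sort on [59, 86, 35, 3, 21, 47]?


Algorithm: insertion sort
Input: [59, 86, 35, 3, 21, 47]
Sorted: [3, 21, 35, 47, 59, 86]

13


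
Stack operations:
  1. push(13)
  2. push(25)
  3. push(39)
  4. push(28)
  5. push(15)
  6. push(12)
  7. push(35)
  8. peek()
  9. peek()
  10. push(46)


push(13) -> [13]
push(25) -> [13, 25]
push(39) -> [13, 25, 39]
push(28) -> [13, 25, 39, 28]
push(15) -> [13, 25, 39, 28, 15]
push(12) -> [13, 25, 39, 28, 15, 12]
push(35) -> [13, 25, 39, 28, 15, 12, 35]
peek()->35
peek()->35
push(46) -> [13, 25, 39, 28, 15, 12, 35, 46]

Final stack: [13, 25, 39, 28, 15, 12, 35, 46]


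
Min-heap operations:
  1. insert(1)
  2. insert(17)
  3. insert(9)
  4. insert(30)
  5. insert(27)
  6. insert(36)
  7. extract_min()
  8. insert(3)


insert(1) -> [1]
insert(17) -> [1, 17]
insert(9) -> [1, 17, 9]
insert(30) -> [1, 17, 9, 30]
insert(27) -> [1, 17, 9, 30, 27]
insert(36) -> [1, 17, 9, 30, 27, 36]
extract_min()->1, [9, 17, 36, 30, 27]
insert(3) -> [3, 17, 9, 30, 27, 36]

Final heap: [3, 17, 9, 30, 27, 36]


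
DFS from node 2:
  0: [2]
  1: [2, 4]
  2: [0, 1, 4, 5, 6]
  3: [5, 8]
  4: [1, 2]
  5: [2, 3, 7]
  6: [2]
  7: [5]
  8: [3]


Visit 2, push [6, 5, 4, 1, 0]
Visit 0, push []
Visit 1, push [4]
Visit 4, push []
Visit 5, push [7, 3]
Visit 3, push [8]
Visit 8, push []
Visit 7, push []
Visit 6, push []

DFS order: [2, 0, 1, 4, 5, 3, 8, 7, 6]


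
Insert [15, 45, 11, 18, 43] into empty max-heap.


Insert 15: [15]
Insert 45: [45, 15]
Insert 11: [45, 15, 11]
Insert 18: [45, 18, 11, 15]
Insert 43: [45, 43, 11, 15, 18]

Final heap: [45, 43, 11, 15, 18]


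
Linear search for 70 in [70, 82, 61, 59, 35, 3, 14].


i=0: 70==70 found!

Found at 0, 1 comps


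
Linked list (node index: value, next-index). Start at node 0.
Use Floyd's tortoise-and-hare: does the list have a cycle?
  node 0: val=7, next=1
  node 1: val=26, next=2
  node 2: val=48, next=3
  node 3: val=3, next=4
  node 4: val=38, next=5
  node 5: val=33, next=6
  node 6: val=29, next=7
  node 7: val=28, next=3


Floyd's tortoise (slow, +1) and hare (fast, +2):
  init: slow=0, fast=0
  step 1: slow=1, fast=2
  step 2: slow=2, fast=4
  step 3: slow=3, fast=6
  step 4: slow=4, fast=3
  step 5: slow=5, fast=5
  slow == fast at node 5: cycle detected

Cycle: yes


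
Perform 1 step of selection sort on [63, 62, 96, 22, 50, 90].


Initial: [63, 62, 96, 22, 50, 90]
Step 1: min=22 at 3
  Swap: [22, 62, 96, 63, 50, 90]

After 1 step: [22, 62, 96, 63, 50, 90]


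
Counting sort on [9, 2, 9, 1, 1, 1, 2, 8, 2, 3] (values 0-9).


Input: [9, 2, 9, 1, 1, 1, 2, 8, 2, 3]
Counts: [0, 3, 3, 1, 0, 0, 0, 0, 1, 2]

Sorted: [1, 1, 1, 2, 2, 2, 3, 8, 9, 9]


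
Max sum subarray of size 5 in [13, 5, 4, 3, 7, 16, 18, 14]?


[0:5]: 32
[1:6]: 35
[2:7]: 48
[3:8]: 58

Max: 58 at [3:8]


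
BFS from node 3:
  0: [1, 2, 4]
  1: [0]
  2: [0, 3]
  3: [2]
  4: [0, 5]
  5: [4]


Visit 3, enqueue [2]
Visit 2, enqueue [0]
Visit 0, enqueue [1, 4]
Visit 1, enqueue []
Visit 4, enqueue [5]
Visit 5, enqueue []

BFS order: [3, 2, 0, 1, 4, 5]


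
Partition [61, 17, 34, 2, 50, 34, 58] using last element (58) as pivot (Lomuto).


Pivot: 58
  17 <= 58: swap -> [17, 61, 34, 2, 50, 34, 58]
  34 <= 58: swap -> [17, 34, 61, 2, 50, 34, 58]
  2 <= 58: swap -> [17, 34, 2, 61, 50, 34, 58]
  50 <= 58: swap -> [17, 34, 2, 50, 61, 34, 58]
  34 <= 58: swap -> [17, 34, 2, 50, 34, 61, 58]
Place pivot at 5: [17, 34, 2, 50, 34, 58, 61]

Partitioned: [17, 34, 2, 50, 34, 58, 61]


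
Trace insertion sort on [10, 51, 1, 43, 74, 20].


Initial: [10, 51, 1, 43, 74, 20]
Insert 51: [10, 51, 1, 43, 74, 20]
Insert 1: [1, 10, 51, 43, 74, 20]
Insert 43: [1, 10, 43, 51, 74, 20]
Insert 74: [1, 10, 43, 51, 74, 20]
Insert 20: [1, 10, 20, 43, 51, 74]

Sorted: [1, 10, 20, 43, 51, 74]


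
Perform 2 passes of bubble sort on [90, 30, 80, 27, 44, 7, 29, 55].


Initial: [90, 30, 80, 27, 44, 7, 29, 55]
Pass 1: [30, 80, 27, 44, 7, 29, 55, 90] (7 swaps)
Pass 2: [30, 27, 44, 7, 29, 55, 80, 90] (5 swaps)

After 2 passes: [30, 27, 44, 7, 29, 55, 80, 90]


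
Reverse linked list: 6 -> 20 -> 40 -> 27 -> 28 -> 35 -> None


Step 1: curr=6, set curr.next=prev(None) | reversed so far: 6
Step 2: curr=20, set curr.next=prev(6) | reversed so far: 20 -> 6
Step 3: curr=40, set curr.next=prev(20) | reversed so far: 40 -> 20 -> 6
Step 4: curr=27, set curr.next=prev(40) | reversed so far: 27 -> 40 -> 20 -> 6
Step 5: curr=28, set curr.next=prev(27) | reversed so far: 28 -> 27 -> 40 -> 20 -> 6
Step 6: curr=35, set curr.next=prev(28) | reversed so far: 35 -> 28 -> 27 -> 40 -> 20 -> 6

35 -> 28 -> 27 -> 40 -> 20 -> 6 -> None


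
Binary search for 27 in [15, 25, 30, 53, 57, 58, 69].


Step 1: lo=0, hi=6, mid=3, val=53
Step 2: lo=0, hi=2, mid=1, val=25
Step 3: lo=2, hi=2, mid=2, val=30

Not found


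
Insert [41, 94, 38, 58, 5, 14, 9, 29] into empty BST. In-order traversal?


Insert 41: root
Insert 94: R from 41
Insert 38: L from 41
Insert 58: R from 41 -> L from 94
Insert 5: L from 41 -> L from 38
Insert 14: L from 41 -> L from 38 -> R from 5
Insert 9: L from 41 -> L from 38 -> R from 5 -> L from 14
Insert 29: L from 41 -> L from 38 -> R from 5 -> R from 14

In-order: [5, 9, 14, 29, 38, 41, 58, 94]


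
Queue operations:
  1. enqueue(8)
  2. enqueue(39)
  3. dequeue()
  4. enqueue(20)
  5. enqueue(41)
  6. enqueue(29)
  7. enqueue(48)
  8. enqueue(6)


enqueue(8) -> [8]
enqueue(39) -> [8, 39]
dequeue()->8, [39]
enqueue(20) -> [39, 20]
enqueue(41) -> [39, 20, 41]
enqueue(29) -> [39, 20, 41, 29]
enqueue(48) -> [39, 20, 41, 29, 48]
enqueue(6) -> [39, 20, 41, 29, 48, 6]

Final queue: [39, 20, 41, 29, 48, 6]


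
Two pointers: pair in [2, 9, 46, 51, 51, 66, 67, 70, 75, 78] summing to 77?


lo=0(2)+hi=9(78)=80
lo=0(2)+hi=8(75)=77

Yes: 2+75=77


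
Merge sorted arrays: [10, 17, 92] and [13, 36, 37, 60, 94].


Take 10 from A
Take 13 from B
Take 17 from A
Take 36 from B
Take 37 from B
Take 60 from B
Take 92 from A

Merged: [10, 13, 17, 36, 37, 60, 92, 94]


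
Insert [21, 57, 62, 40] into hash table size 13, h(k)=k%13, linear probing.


Insert 21: h=8 -> slot 8
Insert 57: h=5 -> slot 5
Insert 62: h=10 -> slot 10
Insert 40: h=1 -> slot 1

Table: [None, 40, None, None, None, 57, None, None, 21, None, 62, None, None]


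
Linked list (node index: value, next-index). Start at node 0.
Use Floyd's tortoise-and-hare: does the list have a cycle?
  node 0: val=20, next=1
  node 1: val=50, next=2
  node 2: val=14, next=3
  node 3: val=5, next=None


Floyd's tortoise (slow, +1) and hare (fast, +2):
  init: slow=0, fast=0
  step 1: slow=1, fast=2
  step 2: fast 2->3->None, no cycle

Cycle: no


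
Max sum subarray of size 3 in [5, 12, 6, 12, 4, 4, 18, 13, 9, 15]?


[0:3]: 23
[1:4]: 30
[2:5]: 22
[3:6]: 20
[4:7]: 26
[5:8]: 35
[6:9]: 40
[7:10]: 37

Max: 40 at [6:9]


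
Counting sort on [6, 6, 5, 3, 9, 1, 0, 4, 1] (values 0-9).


Input: [6, 6, 5, 3, 9, 1, 0, 4, 1]
Counts: [1, 2, 0, 1, 1, 1, 2, 0, 0, 1]

Sorted: [0, 1, 1, 3, 4, 5, 6, 6, 9]


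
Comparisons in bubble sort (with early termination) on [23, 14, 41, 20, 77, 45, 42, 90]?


Algorithm: bubble sort (with early termination)
Input: [23, 14, 41, 20, 77, 45, 42, 90]
Sorted: [14, 20, 23, 41, 42, 45, 77, 90]

18


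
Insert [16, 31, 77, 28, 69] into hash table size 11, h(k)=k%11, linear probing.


Insert 16: h=5 -> slot 5
Insert 31: h=9 -> slot 9
Insert 77: h=0 -> slot 0
Insert 28: h=6 -> slot 6
Insert 69: h=3 -> slot 3

Table: [77, None, None, 69, None, 16, 28, None, None, 31, None]


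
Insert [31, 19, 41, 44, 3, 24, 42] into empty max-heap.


Insert 31: [31]
Insert 19: [31, 19]
Insert 41: [41, 19, 31]
Insert 44: [44, 41, 31, 19]
Insert 3: [44, 41, 31, 19, 3]
Insert 24: [44, 41, 31, 19, 3, 24]
Insert 42: [44, 41, 42, 19, 3, 24, 31]

Final heap: [44, 41, 42, 19, 3, 24, 31]


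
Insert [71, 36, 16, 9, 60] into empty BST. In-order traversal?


Insert 71: root
Insert 36: L from 71
Insert 16: L from 71 -> L from 36
Insert 9: L from 71 -> L from 36 -> L from 16
Insert 60: L from 71 -> R from 36

In-order: [9, 16, 36, 60, 71]


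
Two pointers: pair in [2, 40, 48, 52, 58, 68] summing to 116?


lo=0(2)+hi=5(68)=70
lo=1(40)+hi=5(68)=108
lo=2(48)+hi=5(68)=116

Yes: 48+68=116


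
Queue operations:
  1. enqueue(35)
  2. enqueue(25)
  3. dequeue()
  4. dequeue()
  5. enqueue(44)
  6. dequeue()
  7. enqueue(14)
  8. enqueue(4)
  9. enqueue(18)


enqueue(35) -> [35]
enqueue(25) -> [35, 25]
dequeue()->35, [25]
dequeue()->25, []
enqueue(44) -> [44]
dequeue()->44, []
enqueue(14) -> [14]
enqueue(4) -> [14, 4]
enqueue(18) -> [14, 4, 18]

Final queue: [14, 4, 18]


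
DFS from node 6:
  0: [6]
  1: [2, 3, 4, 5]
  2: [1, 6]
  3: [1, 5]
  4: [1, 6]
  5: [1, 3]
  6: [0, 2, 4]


Visit 6, push [4, 2, 0]
Visit 0, push []
Visit 2, push [1]
Visit 1, push [5, 4, 3]
Visit 3, push [5]
Visit 5, push []
Visit 4, push []

DFS order: [6, 0, 2, 1, 3, 5, 4]


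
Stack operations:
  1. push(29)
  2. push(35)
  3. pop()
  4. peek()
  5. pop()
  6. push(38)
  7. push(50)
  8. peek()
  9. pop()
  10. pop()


push(29) -> [29]
push(35) -> [29, 35]
pop()->35, [29]
peek()->29
pop()->29, []
push(38) -> [38]
push(50) -> [38, 50]
peek()->50
pop()->50, [38]
pop()->38, []

Final stack: []


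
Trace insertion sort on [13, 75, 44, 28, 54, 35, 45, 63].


Initial: [13, 75, 44, 28, 54, 35, 45, 63]
Insert 75: [13, 75, 44, 28, 54, 35, 45, 63]
Insert 44: [13, 44, 75, 28, 54, 35, 45, 63]
Insert 28: [13, 28, 44, 75, 54, 35, 45, 63]
Insert 54: [13, 28, 44, 54, 75, 35, 45, 63]
Insert 35: [13, 28, 35, 44, 54, 75, 45, 63]
Insert 45: [13, 28, 35, 44, 45, 54, 75, 63]
Insert 63: [13, 28, 35, 44, 45, 54, 63, 75]

Sorted: [13, 28, 35, 44, 45, 54, 63, 75]


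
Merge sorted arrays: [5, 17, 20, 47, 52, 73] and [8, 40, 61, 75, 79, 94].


Take 5 from A
Take 8 from B
Take 17 from A
Take 20 from A
Take 40 from B
Take 47 from A
Take 52 from A
Take 61 from B
Take 73 from A

Merged: [5, 8, 17, 20, 40, 47, 52, 61, 73, 75, 79, 94]


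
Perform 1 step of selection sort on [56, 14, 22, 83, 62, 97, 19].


Initial: [56, 14, 22, 83, 62, 97, 19]
Step 1: min=14 at 1
  Swap: [14, 56, 22, 83, 62, 97, 19]

After 1 step: [14, 56, 22, 83, 62, 97, 19]


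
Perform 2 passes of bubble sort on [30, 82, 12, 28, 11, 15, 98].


Initial: [30, 82, 12, 28, 11, 15, 98]
Pass 1: [30, 12, 28, 11, 15, 82, 98] (4 swaps)
Pass 2: [12, 28, 11, 15, 30, 82, 98] (4 swaps)

After 2 passes: [12, 28, 11, 15, 30, 82, 98]


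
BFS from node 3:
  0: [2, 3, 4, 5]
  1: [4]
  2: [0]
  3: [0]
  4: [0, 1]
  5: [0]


Visit 3, enqueue [0]
Visit 0, enqueue [2, 4, 5]
Visit 2, enqueue []
Visit 4, enqueue [1]
Visit 5, enqueue []
Visit 1, enqueue []

BFS order: [3, 0, 2, 4, 5, 1]


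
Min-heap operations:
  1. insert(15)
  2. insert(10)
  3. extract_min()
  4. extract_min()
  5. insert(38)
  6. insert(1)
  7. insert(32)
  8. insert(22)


insert(15) -> [15]
insert(10) -> [10, 15]
extract_min()->10, [15]
extract_min()->15, []
insert(38) -> [38]
insert(1) -> [1, 38]
insert(32) -> [1, 38, 32]
insert(22) -> [1, 22, 32, 38]

Final heap: [1, 22, 32, 38]


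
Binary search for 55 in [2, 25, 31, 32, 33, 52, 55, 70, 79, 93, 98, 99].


Step 1: lo=0, hi=11, mid=5, val=52
Step 2: lo=6, hi=11, mid=8, val=79
Step 3: lo=6, hi=7, mid=6, val=55

Found at index 6


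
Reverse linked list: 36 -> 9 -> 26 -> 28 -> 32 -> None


Step 1: curr=36, set curr.next=prev(None) | reversed so far: 36
Step 2: curr=9, set curr.next=prev(36) | reversed so far: 9 -> 36
Step 3: curr=26, set curr.next=prev(9) | reversed so far: 26 -> 9 -> 36
Step 4: curr=28, set curr.next=prev(26) | reversed so far: 28 -> 26 -> 9 -> 36
Step 5: curr=32, set curr.next=prev(28) | reversed so far: 32 -> 28 -> 26 -> 9 -> 36

32 -> 28 -> 26 -> 9 -> 36 -> None


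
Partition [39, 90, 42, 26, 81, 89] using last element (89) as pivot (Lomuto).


Pivot: 89
  39 <= 89: advance i (no swap)
  42 <= 89: swap -> [39, 42, 90, 26, 81, 89]
  26 <= 89: swap -> [39, 42, 26, 90, 81, 89]
  81 <= 89: swap -> [39, 42, 26, 81, 90, 89]
Place pivot at 4: [39, 42, 26, 81, 89, 90]

Partitioned: [39, 42, 26, 81, 89, 90]


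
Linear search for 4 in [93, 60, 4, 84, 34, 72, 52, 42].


i=0: 93!=4
i=1: 60!=4
i=2: 4==4 found!

Found at 2, 3 comps


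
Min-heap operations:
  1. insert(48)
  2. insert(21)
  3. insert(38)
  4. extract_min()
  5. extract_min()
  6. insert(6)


insert(48) -> [48]
insert(21) -> [21, 48]
insert(38) -> [21, 48, 38]
extract_min()->21, [38, 48]
extract_min()->38, [48]
insert(6) -> [6, 48]

Final heap: [6, 48]


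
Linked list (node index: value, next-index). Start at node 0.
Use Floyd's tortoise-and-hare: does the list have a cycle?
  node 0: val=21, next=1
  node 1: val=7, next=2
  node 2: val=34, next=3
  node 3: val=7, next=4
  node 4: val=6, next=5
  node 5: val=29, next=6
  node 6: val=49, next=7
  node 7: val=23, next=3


Floyd's tortoise (slow, +1) and hare (fast, +2):
  init: slow=0, fast=0
  step 1: slow=1, fast=2
  step 2: slow=2, fast=4
  step 3: slow=3, fast=6
  step 4: slow=4, fast=3
  step 5: slow=5, fast=5
  slow == fast at node 5: cycle detected

Cycle: yes


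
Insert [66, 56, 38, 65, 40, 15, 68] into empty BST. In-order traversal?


Insert 66: root
Insert 56: L from 66
Insert 38: L from 66 -> L from 56
Insert 65: L from 66 -> R from 56
Insert 40: L from 66 -> L from 56 -> R from 38
Insert 15: L from 66 -> L from 56 -> L from 38
Insert 68: R from 66

In-order: [15, 38, 40, 56, 65, 66, 68]


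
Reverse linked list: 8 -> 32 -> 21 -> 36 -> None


Step 1: curr=8, set curr.next=prev(None) | reversed so far: 8
Step 2: curr=32, set curr.next=prev(8) | reversed so far: 32 -> 8
Step 3: curr=21, set curr.next=prev(32) | reversed so far: 21 -> 32 -> 8
Step 4: curr=36, set curr.next=prev(21) | reversed so far: 36 -> 21 -> 32 -> 8

36 -> 21 -> 32 -> 8 -> None


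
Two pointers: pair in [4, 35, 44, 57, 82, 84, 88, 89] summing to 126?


lo=0(4)+hi=7(89)=93
lo=1(35)+hi=7(89)=124
lo=2(44)+hi=7(89)=133
lo=2(44)+hi=6(88)=132
lo=2(44)+hi=5(84)=128
lo=2(44)+hi=4(82)=126

Yes: 44+82=126


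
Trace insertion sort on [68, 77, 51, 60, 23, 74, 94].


Initial: [68, 77, 51, 60, 23, 74, 94]
Insert 77: [68, 77, 51, 60, 23, 74, 94]
Insert 51: [51, 68, 77, 60, 23, 74, 94]
Insert 60: [51, 60, 68, 77, 23, 74, 94]
Insert 23: [23, 51, 60, 68, 77, 74, 94]
Insert 74: [23, 51, 60, 68, 74, 77, 94]
Insert 94: [23, 51, 60, 68, 74, 77, 94]

Sorted: [23, 51, 60, 68, 74, 77, 94]


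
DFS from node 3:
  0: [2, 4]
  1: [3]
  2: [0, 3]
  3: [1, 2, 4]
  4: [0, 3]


Visit 3, push [4, 2, 1]
Visit 1, push []
Visit 2, push [0]
Visit 0, push [4]
Visit 4, push []

DFS order: [3, 1, 2, 0, 4]


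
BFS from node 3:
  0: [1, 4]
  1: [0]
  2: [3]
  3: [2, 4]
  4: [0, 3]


Visit 3, enqueue [2, 4]
Visit 2, enqueue []
Visit 4, enqueue [0]
Visit 0, enqueue [1]
Visit 1, enqueue []

BFS order: [3, 2, 4, 0, 1]


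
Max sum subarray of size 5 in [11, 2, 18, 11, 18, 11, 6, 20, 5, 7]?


[0:5]: 60
[1:6]: 60
[2:7]: 64
[3:8]: 66
[4:9]: 60
[5:10]: 49

Max: 66 at [3:8]


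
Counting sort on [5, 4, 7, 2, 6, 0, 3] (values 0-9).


Input: [5, 4, 7, 2, 6, 0, 3]
Counts: [1, 0, 1, 1, 1, 1, 1, 1, 0, 0]

Sorted: [0, 2, 3, 4, 5, 6, 7]


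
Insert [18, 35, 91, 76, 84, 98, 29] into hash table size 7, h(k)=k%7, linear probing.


Insert 18: h=4 -> slot 4
Insert 35: h=0 -> slot 0
Insert 91: h=0, 1 probes -> slot 1
Insert 76: h=6 -> slot 6
Insert 84: h=0, 2 probes -> slot 2
Insert 98: h=0, 3 probes -> slot 3
Insert 29: h=1, 4 probes -> slot 5

Table: [35, 91, 84, 98, 18, 29, 76]


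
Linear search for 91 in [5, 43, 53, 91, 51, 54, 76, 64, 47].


i=0: 5!=91
i=1: 43!=91
i=2: 53!=91
i=3: 91==91 found!

Found at 3, 4 comps


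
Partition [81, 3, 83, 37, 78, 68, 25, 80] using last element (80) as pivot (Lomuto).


Pivot: 80
  3 <= 80: swap -> [3, 81, 83, 37, 78, 68, 25, 80]
  37 <= 80: swap -> [3, 37, 83, 81, 78, 68, 25, 80]
  78 <= 80: swap -> [3, 37, 78, 81, 83, 68, 25, 80]
  68 <= 80: swap -> [3, 37, 78, 68, 83, 81, 25, 80]
  25 <= 80: swap -> [3, 37, 78, 68, 25, 81, 83, 80]
Place pivot at 5: [3, 37, 78, 68, 25, 80, 83, 81]

Partitioned: [3, 37, 78, 68, 25, 80, 83, 81]


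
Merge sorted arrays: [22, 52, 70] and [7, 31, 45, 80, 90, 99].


Take 7 from B
Take 22 from A
Take 31 from B
Take 45 from B
Take 52 from A
Take 70 from A

Merged: [7, 22, 31, 45, 52, 70, 80, 90, 99]


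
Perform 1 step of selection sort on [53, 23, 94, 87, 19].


Initial: [53, 23, 94, 87, 19]
Step 1: min=19 at 4
  Swap: [19, 23, 94, 87, 53]

After 1 step: [19, 23, 94, 87, 53]


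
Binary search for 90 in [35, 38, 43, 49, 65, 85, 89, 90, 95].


Step 1: lo=0, hi=8, mid=4, val=65
Step 2: lo=5, hi=8, mid=6, val=89
Step 3: lo=7, hi=8, mid=7, val=90

Found at index 7


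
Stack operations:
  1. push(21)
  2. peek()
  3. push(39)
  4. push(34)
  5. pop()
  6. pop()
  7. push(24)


push(21) -> [21]
peek()->21
push(39) -> [21, 39]
push(34) -> [21, 39, 34]
pop()->34, [21, 39]
pop()->39, [21]
push(24) -> [21, 24]

Final stack: [21, 24]


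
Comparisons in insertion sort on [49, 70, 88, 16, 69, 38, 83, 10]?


Algorithm: insertion sort
Input: [49, 70, 88, 16, 69, 38, 83, 10]
Sorted: [10, 16, 38, 49, 69, 70, 83, 88]

22


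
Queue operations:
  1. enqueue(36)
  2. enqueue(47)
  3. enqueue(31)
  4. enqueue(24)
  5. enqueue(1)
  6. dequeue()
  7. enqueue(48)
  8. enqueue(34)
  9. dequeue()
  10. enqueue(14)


enqueue(36) -> [36]
enqueue(47) -> [36, 47]
enqueue(31) -> [36, 47, 31]
enqueue(24) -> [36, 47, 31, 24]
enqueue(1) -> [36, 47, 31, 24, 1]
dequeue()->36, [47, 31, 24, 1]
enqueue(48) -> [47, 31, 24, 1, 48]
enqueue(34) -> [47, 31, 24, 1, 48, 34]
dequeue()->47, [31, 24, 1, 48, 34]
enqueue(14) -> [31, 24, 1, 48, 34, 14]

Final queue: [31, 24, 1, 48, 34, 14]


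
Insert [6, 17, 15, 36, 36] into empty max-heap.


Insert 6: [6]
Insert 17: [17, 6]
Insert 15: [17, 6, 15]
Insert 36: [36, 17, 15, 6]
Insert 36: [36, 36, 15, 6, 17]

Final heap: [36, 36, 15, 6, 17]


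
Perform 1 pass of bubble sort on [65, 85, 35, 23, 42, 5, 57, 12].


Initial: [65, 85, 35, 23, 42, 5, 57, 12]
Pass 1: [65, 35, 23, 42, 5, 57, 12, 85] (6 swaps)

After 1 pass: [65, 35, 23, 42, 5, 57, 12, 85]


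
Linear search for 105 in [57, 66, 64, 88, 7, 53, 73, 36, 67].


i=0: 57!=105
i=1: 66!=105
i=2: 64!=105
i=3: 88!=105
i=4: 7!=105
i=5: 53!=105
i=6: 73!=105
i=7: 36!=105
i=8: 67!=105

Not found, 9 comps


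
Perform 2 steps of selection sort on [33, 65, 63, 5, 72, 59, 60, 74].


Initial: [33, 65, 63, 5, 72, 59, 60, 74]
Step 1: min=5 at 3
  Swap: [5, 65, 63, 33, 72, 59, 60, 74]
Step 2: min=33 at 3
  Swap: [5, 33, 63, 65, 72, 59, 60, 74]

After 2 steps: [5, 33, 63, 65, 72, 59, 60, 74]


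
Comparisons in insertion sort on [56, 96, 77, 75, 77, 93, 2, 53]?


Algorithm: insertion sort
Input: [56, 96, 77, 75, 77, 93, 2, 53]
Sorted: [2, 53, 56, 75, 77, 77, 93, 96]

23


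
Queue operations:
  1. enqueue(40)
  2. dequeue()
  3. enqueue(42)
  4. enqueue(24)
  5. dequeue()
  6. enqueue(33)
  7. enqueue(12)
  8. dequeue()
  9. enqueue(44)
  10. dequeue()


enqueue(40) -> [40]
dequeue()->40, []
enqueue(42) -> [42]
enqueue(24) -> [42, 24]
dequeue()->42, [24]
enqueue(33) -> [24, 33]
enqueue(12) -> [24, 33, 12]
dequeue()->24, [33, 12]
enqueue(44) -> [33, 12, 44]
dequeue()->33, [12, 44]

Final queue: [12, 44]


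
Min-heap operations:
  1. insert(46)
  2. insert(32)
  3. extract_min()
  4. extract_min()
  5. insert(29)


insert(46) -> [46]
insert(32) -> [32, 46]
extract_min()->32, [46]
extract_min()->46, []
insert(29) -> [29]

Final heap: [29]


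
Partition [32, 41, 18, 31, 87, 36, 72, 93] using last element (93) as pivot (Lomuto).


Pivot: 93
  32 <= 93: advance i (no swap)
  41 <= 93: advance i (no swap)
  18 <= 93: advance i (no swap)
  31 <= 93: advance i (no swap)
  87 <= 93: advance i (no swap)
  36 <= 93: advance i (no swap)
  72 <= 93: advance i (no swap)
Place pivot at 7: [32, 41, 18, 31, 87, 36, 72, 93]

Partitioned: [32, 41, 18, 31, 87, 36, 72, 93]


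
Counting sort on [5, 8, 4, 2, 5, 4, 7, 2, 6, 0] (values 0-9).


Input: [5, 8, 4, 2, 5, 4, 7, 2, 6, 0]
Counts: [1, 0, 2, 0, 2, 2, 1, 1, 1, 0]

Sorted: [0, 2, 2, 4, 4, 5, 5, 6, 7, 8]


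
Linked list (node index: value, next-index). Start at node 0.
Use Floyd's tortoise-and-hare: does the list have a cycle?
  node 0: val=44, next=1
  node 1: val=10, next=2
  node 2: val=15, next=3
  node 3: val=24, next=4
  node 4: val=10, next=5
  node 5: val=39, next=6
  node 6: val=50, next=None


Floyd's tortoise (slow, +1) and hare (fast, +2):
  init: slow=0, fast=0
  step 1: slow=1, fast=2
  step 2: slow=2, fast=4
  step 3: slow=3, fast=6
  step 4: fast -> None, no cycle

Cycle: no


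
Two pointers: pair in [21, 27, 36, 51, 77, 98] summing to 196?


lo=0(21)+hi=5(98)=119
lo=1(27)+hi=5(98)=125
lo=2(36)+hi=5(98)=134
lo=3(51)+hi=5(98)=149
lo=4(77)+hi=5(98)=175

No pair found


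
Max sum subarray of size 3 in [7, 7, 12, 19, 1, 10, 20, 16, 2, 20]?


[0:3]: 26
[1:4]: 38
[2:5]: 32
[3:6]: 30
[4:7]: 31
[5:8]: 46
[6:9]: 38
[7:10]: 38

Max: 46 at [5:8]


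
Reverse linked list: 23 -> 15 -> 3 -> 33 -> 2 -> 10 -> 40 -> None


Step 1: curr=23, set curr.next=prev(None) | reversed so far: 23
Step 2: curr=15, set curr.next=prev(23) | reversed so far: 15 -> 23
Step 3: curr=3, set curr.next=prev(15) | reversed so far: 3 -> 15 -> 23
Step 4: curr=33, set curr.next=prev(3) | reversed so far: 33 -> 3 -> 15 -> 23
Step 5: curr=2, set curr.next=prev(33) | reversed so far: 2 -> 33 -> 3 -> 15 -> 23
Step 6: curr=10, set curr.next=prev(2) | reversed so far: 10 -> 2 -> 33 -> 3 -> 15 -> 23
Step 7: curr=40, set curr.next=prev(10) | reversed so far: 40 -> 10 -> 2 -> 33 -> 3 -> 15 -> 23

40 -> 10 -> 2 -> 33 -> 3 -> 15 -> 23 -> None


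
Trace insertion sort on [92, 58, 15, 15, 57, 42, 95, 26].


Initial: [92, 58, 15, 15, 57, 42, 95, 26]
Insert 58: [58, 92, 15, 15, 57, 42, 95, 26]
Insert 15: [15, 58, 92, 15, 57, 42, 95, 26]
Insert 15: [15, 15, 58, 92, 57, 42, 95, 26]
Insert 57: [15, 15, 57, 58, 92, 42, 95, 26]
Insert 42: [15, 15, 42, 57, 58, 92, 95, 26]
Insert 95: [15, 15, 42, 57, 58, 92, 95, 26]
Insert 26: [15, 15, 26, 42, 57, 58, 92, 95]

Sorted: [15, 15, 26, 42, 57, 58, 92, 95]


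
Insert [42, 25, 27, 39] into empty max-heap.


Insert 42: [42]
Insert 25: [42, 25]
Insert 27: [42, 25, 27]
Insert 39: [42, 39, 27, 25]

Final heap: [42, 39, 27, 25]


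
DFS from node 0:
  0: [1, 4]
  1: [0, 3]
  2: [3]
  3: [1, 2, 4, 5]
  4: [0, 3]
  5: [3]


Visit 0, push [4, 1]
Visit 1, push [3]
Visit 3, push [5, 4, 2]
Visit 2, push []
Visit 4, push []
Visit 5, push []

DFS order: [0, 1, 3, 2, 4, 5]


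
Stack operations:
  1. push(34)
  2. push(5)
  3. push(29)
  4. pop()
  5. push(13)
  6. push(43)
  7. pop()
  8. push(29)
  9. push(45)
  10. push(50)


push(34) -> [34]
push(5) -> [34, 5]
push(29) -> [34, 5, 29]
pop()->29, [34, 5]
push(13) -> [34, 5, 13]
push(43) -> [34, 5, 13, 43]
pop()->43, [34, 5, 13]
push(29) -> [34, 5, 13, 29]
push(45) -> [34, 5, 13, 29, 45]
push(50) -> [34, 5, 13, 29, 45, 50]

Final stack: [34, 5, 13, 29, 45, 50]


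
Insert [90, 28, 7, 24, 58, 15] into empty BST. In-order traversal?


Insert 90: root
Insert 28: L from 90
Insert 7: L from 90 -> L from 28
Insert 24: L from 90 -> L from 28 -> R from 7
Insert 58: L from 90 -> R from 28
Insert 15: L from 90 -> L from 28 -> R from 7 -> L from 24

In-order: [7, 15, 24, 28, 58, 90]


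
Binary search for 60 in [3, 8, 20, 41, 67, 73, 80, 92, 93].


Step 1: lo=0, hi=8, mid=4, val=67
Step 2: lo=0, hi=3, mid=1, val=8
Step 3: lo=2, hi=3, mid=2, val=20
Step 4: lo=3, hi=3, mid=3, val=41

Not found


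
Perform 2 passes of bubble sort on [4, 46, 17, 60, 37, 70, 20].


Initial: [4, 46, 17, 60, 37, 70, 20]
Pass 1: [4, 17, 46, 37, 60, 20, 70] (3 swaps)
Pass 2: [4, 17, 37, 46, 20, 60, 70] (2 swaps)

After 2 passes: [4, 17, 37, 46, 20, 60, 70]


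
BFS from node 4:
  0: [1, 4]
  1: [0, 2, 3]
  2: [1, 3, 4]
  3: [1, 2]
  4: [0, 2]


Visit 4, enqueue [0, 2]
Visit 0, enqueue [1]
Visit 2, enqueue [3]
Visit 1, enqueue []
Visit 3, enqueue []

BFS order: [4, 0, 2, 1, 3]


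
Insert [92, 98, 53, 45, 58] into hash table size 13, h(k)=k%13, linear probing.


Insert 92: h=1 -> slot 1
Insert 98: h=7 -> slot 7
Insert 53: h=1, 1 probes -> slot 2
Insert 45: h=6 -> slot 6
Insert 58: h=6, 2 probes -> slot 8

Table: [None, 92, 53, None, None, None, 45, 98, 58, None, None, None, None]


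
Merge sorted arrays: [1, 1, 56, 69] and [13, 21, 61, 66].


Take 1 from A
Take 1 from A
Take 13 from B
Take 21 from B
Take 56 from A
Take 61 from B
Take 66 from B

Merged: [1, 1, 13, 21, 56, 61, 66, 69]


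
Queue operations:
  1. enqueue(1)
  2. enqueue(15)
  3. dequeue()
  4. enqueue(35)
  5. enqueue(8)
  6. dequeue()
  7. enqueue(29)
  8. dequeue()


enqueue(1) -> [1]
enqueue(15) -> [1, 15]
dequeue()->1, [15]
enqueue(35) -> [15, 35]
enqueue(8) -> [15, 35, 8]
dequeue()->15, [35, 8]
enqueue(29) -> [35, 8, 29]
dequeue()->35, [8, 29]

Final queue: [8, 29]


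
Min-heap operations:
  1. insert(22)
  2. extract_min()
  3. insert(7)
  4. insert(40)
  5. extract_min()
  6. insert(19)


insert(22) -> [22]
extract_min()->22, []
insert(7) -> [7]
insert(40) -> [7, 40]
extract_min()->7, [40]
insert(19) -> [19, 40]

Final heap: [19, 40]


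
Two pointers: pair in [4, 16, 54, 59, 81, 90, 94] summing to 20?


lo=0(4)+hi=6(94)=98
lo=0(4)+hi=5(90)=94
lo=0(4)+hi=4(81)=85
lo=0(4)+hi=3(59)=63
lo=0(4)+hi=2(54)=58
lo=0(4)+hi=1(16)=20

Yes: 4+16=20


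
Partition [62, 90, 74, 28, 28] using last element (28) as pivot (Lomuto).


Pivot: 28
  28 <= 28: swap -> [28, 90, 74, 62, 28]
Place pivot at 1: [28, 28, 74, 62, 90]

Partitioned: [28, 28, 74, 62, 90]


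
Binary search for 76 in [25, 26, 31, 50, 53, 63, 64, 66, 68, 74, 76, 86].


Step 1: lo=0, hi=11, mid=5, val=63
Step 2: lo=6, hi=11, mid=8, val=68
Step 3: lo=9, hi=11, mid=10, val=76

Found at index 10


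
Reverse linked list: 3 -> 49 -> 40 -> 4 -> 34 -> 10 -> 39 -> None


Step 1: curr=3, set curr.next=prev(None) | reversed so far: 3
Step 2: curr=49, set curr.next=prev(3) | reversed so far: 49 -> 3
Step 3: curr=40, set curr.next=prev(49) | reversed so far: 40 -> 49 -> 3
Step 4: curr=4, set curr.next=prev(40) | reversed so far: 4 -> 40 -> 49 -> 3
Step 5: curr=34, set curr.next=prev(4) | reversed so far: 34 -> 4 -> 40 -> 49 -> 3
Step 6: curr=10, set curr.next=prev(34) | reversed so far: 10 -> 34 -> 4 -> 40 -> 49 -> 3
Step 7: curr=39, set curr.next=prev(10) | reversed so far: 39 -> 10 -> 34 -> 4 -> 40 -> 49 -> 3

39 -> 10 -> 34 -> 4 -> 40 -> 49 -> 3 -> None


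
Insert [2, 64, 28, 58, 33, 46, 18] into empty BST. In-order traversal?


Insert 2: root
Insert 64: R from 2
Insert 28: R from 2 -> L from 64
Insert 58: R from 2 -> L from 64 -> R from 28
Insert 33: R from 2 -> L from 64 -> R from 28 -> L from 58
Insert 46: R from 2 -> L from 64 -> R from 28 -> L from 58 -> R from 33
Insert 18: R from 2 -> L from 64 -> L from 28

In-order: [2, 18, 28, 33, 46, 58, 64]


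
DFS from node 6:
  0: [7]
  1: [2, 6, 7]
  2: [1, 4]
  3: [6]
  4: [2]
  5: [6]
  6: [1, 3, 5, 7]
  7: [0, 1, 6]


Visit 6, push [7, 5, 3, 1]
Visit 1, push [7, 2]
Visit 2, push [4]
Visit 4, push []
Visit 7, push [0]
Visit 0, push []
Visit 3, push []
Visit 5, push []

DFS order: [6, 1, 2, 4, 7, 0, 3, 5]


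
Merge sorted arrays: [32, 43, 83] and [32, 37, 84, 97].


Take 32 from A
Take 32 from B
Take 37 from B
Take 43 from A
Take 83 from A

Merged: [32, 32, 37, 43, 83, 84, 97]


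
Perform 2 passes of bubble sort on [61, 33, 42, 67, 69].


Initial: [61, 33, 42, 67, 69]
Pass 1: [33, 42, 61, 67, 69] (2 swaps)
Pass 2: [33, 42, 61, 67, 69] (0 swaps)

After 2 passes: [33, 42, 61, 67, 69]


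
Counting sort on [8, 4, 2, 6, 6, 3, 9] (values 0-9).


Input: [8, 4, 2, 6, 6, 3, 9]
Counts: [0, 0, 1, 1, 1, 0, 2, 0, 1, 1]

Sorted: [2, 3, 4, 6, 6, 8, 9]


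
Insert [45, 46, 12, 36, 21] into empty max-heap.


Insert 45: [45]
Insert 46: [46, 45]
Insert 12: [46, 45, 12]
Insert 36: [46, 45, 12, 36]
Insert 21: [46, 45, 12, 36, 21]

Final heap: [46, 45, 12, 36, 21]


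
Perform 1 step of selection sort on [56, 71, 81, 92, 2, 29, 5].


Initial: [56, 71, 81, 92, 2, 29, 5]
Step 1: min=2 at 4
  Swap: [2, 71, 81, 92, 56, 29, 5]

After 1 step: [2, 71, 81, 92, 56, 29, 5]


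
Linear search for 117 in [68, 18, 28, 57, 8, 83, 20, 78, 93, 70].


i=0: 68!=117
i=1: 18!=117
i=2: 28!=117
i=3: 57!=117
i=4: 8!=117
i=5: 83!=117
i=6: 20!=117
i=7: 78!=117
i=8: 93!=117
i=9: 70!=117

Not found, 10 comps


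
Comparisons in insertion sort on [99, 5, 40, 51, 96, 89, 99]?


Algorithm: insertion sort
Input: [99, 5, 40, 51, 96, 89, 99]
Sorted: [5, 40, 51, 89, 96, 99, 99]

11


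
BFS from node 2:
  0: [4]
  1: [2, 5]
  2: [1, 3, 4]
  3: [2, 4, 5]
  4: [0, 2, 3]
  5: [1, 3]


Visit 2, enqueue [1, 3, 4]
Visit 1, enqueue [5]
Visit 3, enqueue []
Visit 4, enqueue [0]
Visit 5, enqueue []
Visit 0, enqueue []

BFS order: [2, 1, 3, 4, 5, 0]


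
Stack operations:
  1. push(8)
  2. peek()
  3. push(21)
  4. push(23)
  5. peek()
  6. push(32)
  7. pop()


push(8) -> [8]
peek()->8
push(21) -> [8, 21]
push(23) -> [8, 21, 23]
peek()->23
push(32) -> [8, 21, 23, 32]
pop()->32, [8, 21, 23]

Final stack: [8, 21, 23]


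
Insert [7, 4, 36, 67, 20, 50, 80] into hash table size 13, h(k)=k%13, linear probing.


Insert 7: h=7 -> slot 7
Insert 4: h=4 -> slot 4
Insert 36: h=10 -> slot 10
Insert 67: h=2 -> slot 2
Insert 20: h=7, 1 probes -> slot 8
Insert 50: h=11 -> slot 11
Insert 80: h=2, 1 probes -> slot 3

Table: [None, None, 67, 80, 4, None, None, 7, 20, None, 36, 50, None]


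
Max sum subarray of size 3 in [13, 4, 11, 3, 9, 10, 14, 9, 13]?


[0:3]: 28
[1:4]: 18
[2:5]: 23
[3:6]: 22
[4:7]: 33
[5:8]: 33
[6:9]: 36

Max: 36 at [6:9]


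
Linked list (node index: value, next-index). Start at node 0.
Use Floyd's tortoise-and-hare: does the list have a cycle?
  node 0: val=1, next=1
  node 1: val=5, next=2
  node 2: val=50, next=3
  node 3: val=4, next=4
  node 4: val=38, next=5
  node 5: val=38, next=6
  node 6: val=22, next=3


Floyd's tortoise (slow, +1) and hare (fast, +2):
  init: slow=0, fast=0
  step 1: slow=1, fast=2
  step 2: slow=2, fast=4
  step 3: slow=3, fast=6
  step 4: slow=4, fast=4
  slow == fast at node 4: cycle detected

Cycle: yes


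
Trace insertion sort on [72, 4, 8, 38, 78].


Initial: [72, 4, 8, 38, 78]
Insert 4: [4, 72, 8, 38, 78]
Insert 8: [4, 8, 72, 38, 78]
Insert 38: [4, 8, 38, 72, 78]
Insert 78: [4, 8, 38, 72, 78]

Sorted: [4, 8, 38, 72, 78]


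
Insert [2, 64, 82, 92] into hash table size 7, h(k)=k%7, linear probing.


Insert 2: h=2 -> slot 2
Insert 64: h=1 -> slot 1
Insert 82: h=5 -> slot 5
Insert 92: h=1, 2 probes -> slot 3

Table: [None, 64, 2, 92, None, 82, None]


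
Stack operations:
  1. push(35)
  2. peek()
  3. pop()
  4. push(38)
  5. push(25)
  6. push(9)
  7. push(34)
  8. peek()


push(35) -> [35]
peek()->35
pop()->35, []
push(38) -> [38]
push(25) -> [38, 25]
push(9) -> [38, 25, 9]
push(34) -> [38, 25, 9, 34]
peek()->34

Final stack: [38, 25, 9, 34]


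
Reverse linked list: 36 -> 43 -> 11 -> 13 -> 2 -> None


Step 1: curr=36, set curr.next=prev(None) | reversed so far: 36
Step 2: curr=43, set curr.next=prev(36) | reversed so far: 43 -> 36
Step 3: curr=11, set curr.next=prev(43) | reversed so far: 11 -> 43 -> 36
Step 4: curr=13, set curr.next=prev(11) | reversed so far: 13 -> 11 -> 43 -> 36
Step 5: curr=2, set curr.next=prev(13) | reversed so far: 2 -> 13 -> 11 -> 43 -> 36

2 -> 13 -> 11 -> 43 -> 36 -> None


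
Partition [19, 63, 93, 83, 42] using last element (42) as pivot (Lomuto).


Pivot: 42
  19 <= 42: advance i (no swap)
Place pivot at 1: [19, 42, 93, 83, 63]

Partitioned: [19, 42, 93, 83, 63]


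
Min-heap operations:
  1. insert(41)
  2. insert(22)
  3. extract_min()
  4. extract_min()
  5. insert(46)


insert(41) -> [41]
insert(22) -> [22, 41]
extract_min()->22, [41]
extract_min()->41, []
insert(46) -> [46]

Final heap: [46]


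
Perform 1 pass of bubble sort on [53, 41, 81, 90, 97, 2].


Initial: [53, 41, 81, 90, 97, 2]
Pass 1: [41, 53, 81, 90, 2, 97] (2 swaps)

After 1 pass: [41, 53, 81, 90, 2, 97]


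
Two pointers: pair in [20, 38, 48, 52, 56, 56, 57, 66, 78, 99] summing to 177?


lo=0(20)+hi=9(99)=119
lo=1(38)+hi=9(99)=137
lo=2(48)+hi=9(99)=147
lo=3(52)+hi=9(99)=151
lo=4(56)+hi=9(99)=155
lo=5(56)+hi=9(99)=155
lo=6(57)+hi=9(99)=156
lo=7(66)+hi=9(99)=165
lo=8(78)+hi=9(99)=177

Yes: 78+99=177


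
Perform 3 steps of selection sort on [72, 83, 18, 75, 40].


Initial: [72, 83, 18, 75, 40]
Step 1: min=18 at 2
  Swap: [18, 83, 72, 75, 40]
Step 2: min=40 at 4
  Swap: [18, 40, 72, 75, 83]
Step 3: min=72 at 2
  Swap: [18, 40, 72, 75, 83]

After 3 steps: [18, 40, 72, 75, 83]


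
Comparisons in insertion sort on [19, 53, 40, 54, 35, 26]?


Algorithm: insertion sort
Input: [19, 53, 40, 54, 35, 26]
Sorted: [19, 26, 35, 40, 53, 54]

13


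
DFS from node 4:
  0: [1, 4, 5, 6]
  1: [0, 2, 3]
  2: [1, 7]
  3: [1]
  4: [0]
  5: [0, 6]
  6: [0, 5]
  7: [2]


Visit 4, push [0]
Visit 0, push [6, 5, 1]
Visit 1, push [3, 2]
Visit 2, push [7]
Visit 7, push []
Visit 3, push []
Visit 5, push [6]
Visit 6, push []

DFS order: [4, 0, 1, 2, 7, 3, 5, 6]


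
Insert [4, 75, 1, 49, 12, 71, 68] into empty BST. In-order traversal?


Insert 4: root
Insert 75: R from 4
Insert 1: L from 4
Insert 49: R from 4 -> L from 75
Insert 12: R from 4 -> L from 75 -> L from 49
Insert 71: R from 4 -> L from 75 -> R from 49
Insert 68: R from 4 -> L from 75 -> R from 49 -> L from 71

In-order: [1, 4, 12, 49, 68, 71, 75]


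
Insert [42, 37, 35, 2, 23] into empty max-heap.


Insert 42: [42]
Insert 37: [42, 37]
Insert 35: [42, 37, 35]
Insert 2: [42, 37, 35, 2]
Insert 23: [42, 37, 35, 2, 23]

Final heap: [42, 37, 35, 2, 23]


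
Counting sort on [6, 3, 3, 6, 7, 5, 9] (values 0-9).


Input: [6, 3, 3, 6, 7, 5, 9]
Counts: [0, 0, 0, 2, 0, 1, 2, 1, 0, 1]

Sorted: [3, 3, 5, 6, 6, 7, 9]


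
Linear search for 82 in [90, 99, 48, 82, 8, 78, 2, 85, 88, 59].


i=0: 90!=82
i=1: 99!=82
i=2: 48!=82
i=3: 82==82 found!

Found at 3, 4 comps


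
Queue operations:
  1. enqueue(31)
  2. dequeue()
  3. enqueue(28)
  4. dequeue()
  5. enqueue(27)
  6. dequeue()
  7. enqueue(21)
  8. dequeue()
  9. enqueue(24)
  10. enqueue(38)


enqueue(31) -> [31]
dequeue()->31, []
enqueue(28) -> [28]
dequeue()->28, []
enqueue(27) -> [27]
dequeue()->27, []
enqueue(21) -> [21]
dequeue()->21, []
enqueue(24) -> [24]
enqueue(38) -> [24, 38]

Final queue: [24, 38]


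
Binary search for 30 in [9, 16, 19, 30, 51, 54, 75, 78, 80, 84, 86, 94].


Step 1: lo=0, hi=11, mid=5, val=54
Step 2: lo=0, hi=4, mid=2, val=19
Step 3: lo=3, hi=4, mid=3, val=30

Found at index 3


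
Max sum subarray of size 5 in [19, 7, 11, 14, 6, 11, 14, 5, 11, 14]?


[0:5]: 57
[1:6]: 49
[2:7]: 56
[3:8]: 50
[4:9]: 47
[5:10]: 55

Max: 57 at [0:5]


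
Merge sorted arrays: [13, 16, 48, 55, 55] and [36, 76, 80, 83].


Take 13 from A
Take 16 from A
Take 36 from B
Take 48 from A
Take 55 from A
Take 55 from A

Merged: [13, 16, 36, 48, 55, 55, 76, 80, 83]


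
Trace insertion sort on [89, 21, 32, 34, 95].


Initial: [89, 21, 32, 34, 95]
Insert 21: [21, 89, 32, 34, 95]
Insert 32: [21, 32, 89, 34, 95]
Insert 34: [21, 32, 34, 89, 95]
Insert 95: [21, 32, 34, 89, 95]

Sorted: [21, 32, 34, 89, 95]


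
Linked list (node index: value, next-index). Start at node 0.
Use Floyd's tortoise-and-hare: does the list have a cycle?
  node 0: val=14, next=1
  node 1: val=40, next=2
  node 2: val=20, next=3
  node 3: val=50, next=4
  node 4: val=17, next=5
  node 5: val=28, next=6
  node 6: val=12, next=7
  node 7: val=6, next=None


Floyd's tortoise (slow, +1) and hare (fast, +2):
  init: slow=0, fast=0
  step 1: slow=1, fast=2
  step 2: slow=2, fast=4
  step 3: slow=3, fast=6
  step 4: fast 6->7->None, no cycle

Cycle: no


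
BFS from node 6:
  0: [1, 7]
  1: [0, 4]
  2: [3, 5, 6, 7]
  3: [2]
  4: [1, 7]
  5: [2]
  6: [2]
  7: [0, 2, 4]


Visit 6, enqueue [2]
Visit 2, enqueue [3, 5, 7]
Visit 3, enqueue []
Visit 5, enqueue []
Visit 7, enqueue [0, 4]
Visit 0, enqueue [1]
Visit 4, enqueue []
Visit 1, enqueue []

BFS order: [6, 2, 3, 5, 7, 0, 4, 1]


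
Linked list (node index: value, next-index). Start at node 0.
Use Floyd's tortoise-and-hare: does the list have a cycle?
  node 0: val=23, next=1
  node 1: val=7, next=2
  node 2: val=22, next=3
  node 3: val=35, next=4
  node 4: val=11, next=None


Floyd's tortoise (slow, +1) and hare (fast, +2):
  init: slow=0, fast=0
  step 1: slow=1, fast=2
  step 2: slow=2, fast=4
  step 3: fast -> None, no cycle

Cycle: no


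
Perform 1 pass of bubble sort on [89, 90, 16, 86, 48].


Initial: [89, 90, 16, 86, 48]
Pass 1: [89, 16, 86, 48, 90] (3 swaps)

After 1 pass: [89, 16, 86, 48, 90]


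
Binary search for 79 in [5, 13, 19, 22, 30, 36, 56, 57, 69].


Step 1: lo=0, hi=8, mid=4, val=30
Step 2: lo=5, hi=8, mid=6, val=56
Step 3: lo=7, hi=8, mid=7, val=57
Step 4: lo=8, hi=8, mid=8, val=69

Not found


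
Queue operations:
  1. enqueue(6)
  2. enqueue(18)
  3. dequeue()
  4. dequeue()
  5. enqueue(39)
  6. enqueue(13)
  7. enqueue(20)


enqueue(6) -> [6]
enqueue(18) -> [6, 18]
dequeue()->6, [18]
dequeue()->18, []
enqueue(39) -> [39]
enqueue(13) -> [39, 13]
enqueue(20) -> [39, 13, 20]

Final queue: [39, 13, 20]


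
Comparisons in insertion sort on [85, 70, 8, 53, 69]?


Algorithm: insertion sort
Input: [85, 70, 8, 53, 69]
Sorted: [8, 53, 69, 70, 85]

9


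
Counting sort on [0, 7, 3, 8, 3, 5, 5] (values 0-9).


Input: [0, 7, 3, 8, 3, 5, 5]
Counts: [1, 0, 0, 2, 0, 2, 0, 1, 1, 0]

Sorted: [0, 3, 3, 5, 5, 7, 8]


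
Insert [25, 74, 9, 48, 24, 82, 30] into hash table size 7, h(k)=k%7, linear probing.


Insert 25: h=4 -> slot 4
Insert 74: h=4, 1 probes -> slot 5
Insert 9: h=2 -> slot 2
Insert 48: h=6 -> slot 6
Insert 24: h=3 -> slot 3
Insert 82: h=5, 2 probes -> slot 0
Insert 30: h=2, 6 probes -> slot 1

Table: [82, 30, 9, 24, 25, 74, 48]


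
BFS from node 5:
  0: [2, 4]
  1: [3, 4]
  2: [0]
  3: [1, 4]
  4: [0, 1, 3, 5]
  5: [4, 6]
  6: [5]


Visit 5, enqueue [4, 6]
Visit 4, enqueue [0, 1, 3]
Visit 6, enqueue []
Visit 0, enqueue [2]
Visit 1, enqueue []
Visit 3, enqueue []
Visit 2, enqueue []

BFS order: [5, 4, 6, 0, 1, 3, 2]


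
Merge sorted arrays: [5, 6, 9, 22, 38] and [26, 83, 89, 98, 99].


Take 5 from A
Take 6 from A
Take 9 from A
Take 22 from A
Take 26 from B
Take 38 from A

Merged: [5, 6, 9, 22, 26, 38, 83, 89, 98, 99]


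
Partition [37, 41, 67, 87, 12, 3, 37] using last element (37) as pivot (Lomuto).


Pivot: 37
  37 <= 37: advance i (no swap)
  12 <= 37: swap -> [37, 12, 67, 87, 41, 3, 37]
  3 <= 37: swap -> [37, 12, 3, 87, 41, 67, 37]
Place pivot at 3: [37, 12, 3, 37, 41, 67, 87]

Partitioned: [37, 12, 3, 37, 41, 67, 87]
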